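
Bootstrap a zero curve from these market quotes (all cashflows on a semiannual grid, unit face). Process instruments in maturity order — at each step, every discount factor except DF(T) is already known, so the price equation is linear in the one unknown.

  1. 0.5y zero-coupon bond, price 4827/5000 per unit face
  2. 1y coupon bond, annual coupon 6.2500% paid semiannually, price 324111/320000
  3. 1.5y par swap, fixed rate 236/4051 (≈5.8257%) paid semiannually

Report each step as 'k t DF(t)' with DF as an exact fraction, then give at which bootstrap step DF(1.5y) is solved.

1 1/2 4827/5000
2 1 9529/10000
3 3/2 4587/5000
DF(1.5y) is solved at step 3

step 1 [0.5y] zero: DF = P = 4827/5000 ≈ 0.965400
step 2 [1y] bond c/2=1/32: DF=(324111/320000 − 1/32·(0.965400))/(1+1/32) = 9529/10000 ≈ 0.952900
step 3 [1.5y] swap r/2=118/4051: DF=(1 − 118/4051·(0.965400+0.952900))/(1+118/4051) = 4587/5000 ≈ 0.917400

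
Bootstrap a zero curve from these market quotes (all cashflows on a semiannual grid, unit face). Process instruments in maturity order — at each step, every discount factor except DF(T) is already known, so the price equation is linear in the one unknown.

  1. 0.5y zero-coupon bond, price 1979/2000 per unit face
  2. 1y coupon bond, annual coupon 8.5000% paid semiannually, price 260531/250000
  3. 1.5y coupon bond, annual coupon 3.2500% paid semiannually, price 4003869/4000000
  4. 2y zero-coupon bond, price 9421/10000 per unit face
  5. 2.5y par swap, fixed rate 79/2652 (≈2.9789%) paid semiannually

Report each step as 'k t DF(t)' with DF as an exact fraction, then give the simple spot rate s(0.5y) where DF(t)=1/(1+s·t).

1 1/2 1979/2000
2 1 9593/10000
3 3/2 4769/5000
4 2 9421/10000
5 5/2 9289/10000
s(0.5y) = (1/(1979/2000) − 1)/(1/2) = 42/1979 ≈ 2.1223%

step 1 [0.5y] zero: DF = P = 1979/2000 ≈ 0.989500
step 2 [1y] bond c/2=17/400: DF=(260531/250000 − 17/400·(0.989500))/(1+17/400) = 9593/10000 ≈ 0.959300
step 3 [1.5y] bond c/2=13/800: DF=(4003869/4000000 − 13/800·(0.989500+0.959300))/(1+13/800) = 4769/5000 ≈ 0.953800
step 4 [2y] zero: DF = P = 9421/10000 ≈ 0.942100
step 5 [2.5y] swap r/2=79/5304: DF=(1 − 79/5304·(0.989500+0.959300+0.953800+0.942100))/(1+79/5304) = 9289/10000 ≈ 0.928900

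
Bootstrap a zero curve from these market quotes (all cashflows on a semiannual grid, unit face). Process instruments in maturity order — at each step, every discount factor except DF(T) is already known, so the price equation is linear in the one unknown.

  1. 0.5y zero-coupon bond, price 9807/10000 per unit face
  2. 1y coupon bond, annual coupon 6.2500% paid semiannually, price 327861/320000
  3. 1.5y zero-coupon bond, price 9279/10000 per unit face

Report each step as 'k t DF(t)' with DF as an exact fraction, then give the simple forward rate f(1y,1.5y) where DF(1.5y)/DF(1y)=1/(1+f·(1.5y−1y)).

1 1/2 9807/10000
2 1 4819/5000
3 3/2 9279/10000
f(1y,1.5y) = ((4819/5000)/(9279/10000) − 1)/(1/2) = 718/9279 ≈ 7.7379%

step 1 [0.5y] zero: DF = P = 9807/10000 ≈ 0.980700
step 2 [1y] bond c/2=1/32: DF=(327861/320000 − 1/32·(0.980700))/(1+1/32) = 4819/5000 ≈ 0.963800
step 3 [1.5y] zero: DF = P = 9279/10000 ≈ 0.927900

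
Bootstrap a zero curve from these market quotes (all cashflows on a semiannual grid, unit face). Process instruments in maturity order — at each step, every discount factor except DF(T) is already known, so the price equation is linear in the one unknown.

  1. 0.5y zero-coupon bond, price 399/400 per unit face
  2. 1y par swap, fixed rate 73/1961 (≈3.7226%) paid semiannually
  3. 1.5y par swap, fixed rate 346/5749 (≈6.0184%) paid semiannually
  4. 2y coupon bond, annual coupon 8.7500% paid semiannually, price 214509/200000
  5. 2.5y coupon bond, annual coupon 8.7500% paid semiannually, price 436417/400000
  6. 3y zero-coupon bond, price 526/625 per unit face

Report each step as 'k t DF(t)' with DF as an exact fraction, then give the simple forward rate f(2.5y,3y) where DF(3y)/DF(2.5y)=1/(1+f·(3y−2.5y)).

1 1/2 399/400
2 1 1927/2000
3 3/2 1827/2000
4 2 9071/10000
5 5/2 2217/2500
6 3 526/625
f(2.5y,3y) = ((2217/2500)/(526/625) − 1)/(1/2) = 113/1052 ≈ 10.7414%

step 1 [0.5y] zero: DF = P = 399/400 ≈ 0.997500
step 2 [1y] swap r/2=73/3922: DF=(1 − 73/3922·(0.997500))/(1+73/3922) = 1927/2000 ≈ 0.963500
step 3 [1.5y] swap r/2=173/5749: DF=(1 − 173/5749·(0.997500+0.963500))/(1+173/5749) = 1827/2000 ≈ 0.913500
step 4 [2y] bond c/2=7/160: DF=(214509/200000 − 7/160·(0.997500+0.963500+0.913500))/(1+7/160) = 9071/10000 ≈ 0.907100
step 5 [2.5y] bond c/2=7/160: DF=(436417/400000 − 7/160·(0.997500+0.963500+0.913500+0.907100))/(1+7/160) = 2217/2500 ≈ 0.886800
step 6 [3y] zero: DF = P = 526/625 ≈ 0.841600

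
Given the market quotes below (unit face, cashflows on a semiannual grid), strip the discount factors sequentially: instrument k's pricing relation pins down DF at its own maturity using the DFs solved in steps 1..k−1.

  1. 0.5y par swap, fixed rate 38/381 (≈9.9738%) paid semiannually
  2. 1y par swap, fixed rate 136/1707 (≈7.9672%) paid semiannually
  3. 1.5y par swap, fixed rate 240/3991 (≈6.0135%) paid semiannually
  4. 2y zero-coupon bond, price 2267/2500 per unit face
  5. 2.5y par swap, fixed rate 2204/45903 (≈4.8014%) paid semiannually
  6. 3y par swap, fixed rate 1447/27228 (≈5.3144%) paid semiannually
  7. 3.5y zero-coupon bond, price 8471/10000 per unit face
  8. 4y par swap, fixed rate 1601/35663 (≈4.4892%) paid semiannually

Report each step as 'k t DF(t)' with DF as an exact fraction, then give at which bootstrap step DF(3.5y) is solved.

step 1 [0.5y] swap r/2=19/381: DF=(1 − 19/381·(0))/(1+19/381) = 381/400 ≈ 0.952500
step 2 [1y] swap r/2=68/1707: DF=(1 − 68/1707·(0.952500))/(1+68/1707) = 2313/2500 ≈ 0.925200
step 3 [1.5y] swap r/2=120/3991: DF=(1 − 120/3991·(0.952500+0.925200))/(1+120/3991) = 229/250 ≈ 0.916000
step 4 [2y] zero: DF = P = 2267/2500 ≈ 0.906800
step 5 [2.5y] swap r/2=1102/45903: DF=(1 − 1102/45903·(0.952500+0.925200+0.916000+0.906800))/(1+1102/45903) = 4449/5000 ≈ 0.889800
step 6 [3y] swap r/2=1447/54456: DF=(1 − 1447/54456·(0.952500+0.925200+0.916000+0.906800+0.889800))/(1+1447/54456) = 8553/10000 ≈ 0.855300
step 7 [3.5y] zero: DF = P = 8471/10000 ≈ 0.847100
step 8 [4y] swap r/2=1601/71326: DF=(1 − 1601/71326·(0.952500+0.925200+0.916000+0.906800+0.889800+0.855300+0.847100))/(1+1601/71326) = 8399/10000 ≈ 0.839900

1 1/2 381/400
2 1 2313/2500
3 3/2 229/250
4 2 2267/2500
5 5/2 4449/5000
6 3 8553/10000
7 7/2 8471/10000
8 4 8399/10000
DF(3.5y) is solved at step 7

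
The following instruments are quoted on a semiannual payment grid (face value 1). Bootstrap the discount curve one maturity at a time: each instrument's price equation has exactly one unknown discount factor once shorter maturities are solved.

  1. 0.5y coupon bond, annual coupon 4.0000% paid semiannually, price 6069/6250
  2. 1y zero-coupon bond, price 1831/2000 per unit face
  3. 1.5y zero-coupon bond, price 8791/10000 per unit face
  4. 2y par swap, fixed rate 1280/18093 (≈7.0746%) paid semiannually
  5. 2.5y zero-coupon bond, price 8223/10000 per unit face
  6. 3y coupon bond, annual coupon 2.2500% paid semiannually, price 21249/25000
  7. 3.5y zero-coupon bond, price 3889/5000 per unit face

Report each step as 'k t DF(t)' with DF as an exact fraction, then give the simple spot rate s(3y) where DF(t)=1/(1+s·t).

step 1 [0.5y] bond c/2=1/50: DF=(6069/6250 − 1/50·(0))/(1+1/50) = 119/125 ≈ 0.952000
step 2 [1y] zero: DF = P = 1831/2000 ≈ 0.915500
step 3 [1.5y] zero: DF = P = 8791/10000 ≈ 0.879100
step 4 [2y] swap r/2=640/18093: DF=(1 − 640/18093·(0.952000+0.915500+0.879100))/(1+640/18093) = 109/125 ≈ 0.872000
step 5 [2.5y] zero: DF = P = 8223/10000 ≈ 0.822300
step 6 [3y] bond c/2=9/800: DF=(21249/25000 − 9/800·(0.952000+0.915500+0.879100+0.872000+0.822300))/(1+9/800) = 7911/10000 ≈ 0.791100
step 7 [3.5y] zero: DF = P = 3889/5000 ≈ 0.777800

1 1/2 119/125
2 1 1831/2000
3 3/2 8791/10000
4 2 109/125
5 5/2 8223/10000
6 3 7911/10000
7 7/2 3889/5000
s(3y) = (1/(7911/10000) − 1)/(3) = 2089/23733 ≈ 8.8021%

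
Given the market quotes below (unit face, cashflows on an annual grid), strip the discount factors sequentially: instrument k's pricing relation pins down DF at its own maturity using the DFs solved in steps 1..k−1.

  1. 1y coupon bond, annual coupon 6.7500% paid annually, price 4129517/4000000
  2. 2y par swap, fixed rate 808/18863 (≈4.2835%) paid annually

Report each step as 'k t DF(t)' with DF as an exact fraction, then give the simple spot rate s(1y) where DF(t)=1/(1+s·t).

1 1 9671/10000
2 2 1149/1250
s(1y) = (1/(9671/10000) − 1)/(1) = 329/9671 ≈ 3.4019%

step 1 [1y] bond c/1=27/400: DF=(4129517/4000000 − 27/400·(0))/(1+27/400) = 9671/10000 ≈ 0.967100
step 2 [2y] swap r/1=808/18863: DF=(1 − 808/18863·(0.967100))/(1+808/18863) = 1149/1250 ≈ 0.919200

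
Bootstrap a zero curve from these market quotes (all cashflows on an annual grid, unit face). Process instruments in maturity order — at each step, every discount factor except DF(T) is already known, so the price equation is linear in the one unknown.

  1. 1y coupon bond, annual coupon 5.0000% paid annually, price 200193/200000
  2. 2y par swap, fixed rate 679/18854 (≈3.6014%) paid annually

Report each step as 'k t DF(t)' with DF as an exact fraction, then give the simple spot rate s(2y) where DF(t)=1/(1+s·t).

1 1 9533/10000
2 2 9321/10000
s(2y) = (1/(9321/10000) − 1)/(2) = 679/18642 ≈ 3.6423%

step 1 [1y] bond c/1=1/20: DF=(200193/200000 − 1/20·(0))/(1+1/20) = 9533/10000 ≈ 0.953300
step 2 [2y] swap r/1=679/18854: DF=(1 − 679/18854·(0.953300))/(1+679/18854) = 9321/10000 ≈ 0.932100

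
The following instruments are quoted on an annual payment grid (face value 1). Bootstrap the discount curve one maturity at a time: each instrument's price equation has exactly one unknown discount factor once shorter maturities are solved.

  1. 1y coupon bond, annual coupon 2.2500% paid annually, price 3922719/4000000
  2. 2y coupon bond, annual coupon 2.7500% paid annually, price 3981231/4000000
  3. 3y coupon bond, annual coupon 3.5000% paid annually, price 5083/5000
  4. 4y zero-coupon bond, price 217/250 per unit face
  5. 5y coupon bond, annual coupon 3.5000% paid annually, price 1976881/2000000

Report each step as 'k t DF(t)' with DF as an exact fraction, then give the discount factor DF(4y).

1 1 9591/10000
2 2 943/1000
3 3 9179/10000
4 4 217/250
5 5 8303/10000
DF(4y) = 217/250 ≈ 0.868000

step 1 [1y] bond c/1=9/400: DF=(3922719/4000000 − 9/400·(0))/(1+9/400) = 9591/10000 ≈ 0.959100
step 2 [2y] bond c/1=11/400: DF=(3981231/4000000 − 11/400·(0.959100))/(1+11/400) = 943/1000 ≈ 0.943000
step 3 [3y] bond c/1=7/200: DF=(5083/5000 − 7/200·(0.959100+0.943000))/(1+7/200) = 9179/10000 ≈ 0.917900
step 4 [4y] zero: DF = P = 217/250 ≈ 0.868000
step 5 [5y] bond c/1=7/200: DF=(1976881/2000000 − 7/200·(0.959100+0.943000+0.917900+0.868000))/(1+7/200) = 8303/10000 ≈ 0.830300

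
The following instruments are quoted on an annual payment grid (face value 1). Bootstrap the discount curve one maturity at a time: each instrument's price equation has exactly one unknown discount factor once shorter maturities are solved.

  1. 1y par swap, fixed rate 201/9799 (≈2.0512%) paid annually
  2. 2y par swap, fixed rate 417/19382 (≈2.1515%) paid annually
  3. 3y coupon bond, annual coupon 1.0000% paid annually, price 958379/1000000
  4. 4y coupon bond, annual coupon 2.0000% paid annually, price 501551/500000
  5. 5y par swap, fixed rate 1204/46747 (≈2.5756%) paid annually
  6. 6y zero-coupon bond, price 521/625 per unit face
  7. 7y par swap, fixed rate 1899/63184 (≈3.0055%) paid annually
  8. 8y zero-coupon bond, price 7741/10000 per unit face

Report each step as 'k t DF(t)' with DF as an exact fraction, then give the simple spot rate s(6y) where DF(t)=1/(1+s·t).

1 1 9799/10000
2 2 9583/10000
3 3 9297/10000
4 4 1159/1250
5 5 2199/2500
6 6 521/625
7 7 8101/10000
8 8 7741/10000
s(6y) = (1/(521/625) − 1)/(6) = 52/1563 ≈ 3.3269%

step 1 [1y] swap r/1=201/9799: DF=(1 − 201/9799·(0))/(1+201/9799) = 9799/10000 ≈ 0.979900
step 2 [2y] swap r/1=417/19382: DF=(1 − 417/19382·(0.979900))/(1+417/19382) = 9583/10000 ≈ 0.958300
step 3 [3y] bond c/1=1/100: DF=(958379/1000000 − 1/100·(0.979900+0.958300))/(1+1/100) = 9297/10000 ≈ 0.929700
step 4 [4y] bond c/1=1/50: DF=(501551/500000 − 1/50·(0.979900+0.958300+0.929700))/(1+1/50) = 1159/1250 ≈ 0.927200
step 5 [5y] swap r/1=1204/46747: DF=(1 − 1204/46747·(0.979900+0.958300+0.929700+0.927200))/(1+1204/46747) = 2199/2500 ≈ 0.879600
step 6 [6y] zero: DF = P = 521/625 ≈ 0.833600
step 7 [7y] swap r/1=1899/63184: DF=(1 − 1899/63184·(0.979900+0.958300+0.929700+0.927200+0.879600+0.833600))/(1+1899/63184) = 8101/10000 ≈ 0.810100
step 8 [8y] zero: DF = P = 7741/10000 ≈ 0.774100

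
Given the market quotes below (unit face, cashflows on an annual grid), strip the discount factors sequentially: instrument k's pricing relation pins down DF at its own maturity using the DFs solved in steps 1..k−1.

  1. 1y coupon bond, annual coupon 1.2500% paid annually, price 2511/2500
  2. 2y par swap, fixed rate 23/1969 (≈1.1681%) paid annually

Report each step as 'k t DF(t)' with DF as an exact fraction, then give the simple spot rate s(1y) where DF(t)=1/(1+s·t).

1 1 124/125
2 2 977/1000
s(1y) = (1/(124/125) − 1)/(1) = 1/124 ≈ 0.8065%

step 1 [1y] bond c/1=1/80: DF=(2511/2500 − 1/80·(0))/(1+1/80) = 124/125 ≈ 0.992000
step 2 [2y] swap r/1=23/1969: DF=(1 − 23/1969·(0.992000))/(1+23/1969) = 977/1000 ≈ 0.977000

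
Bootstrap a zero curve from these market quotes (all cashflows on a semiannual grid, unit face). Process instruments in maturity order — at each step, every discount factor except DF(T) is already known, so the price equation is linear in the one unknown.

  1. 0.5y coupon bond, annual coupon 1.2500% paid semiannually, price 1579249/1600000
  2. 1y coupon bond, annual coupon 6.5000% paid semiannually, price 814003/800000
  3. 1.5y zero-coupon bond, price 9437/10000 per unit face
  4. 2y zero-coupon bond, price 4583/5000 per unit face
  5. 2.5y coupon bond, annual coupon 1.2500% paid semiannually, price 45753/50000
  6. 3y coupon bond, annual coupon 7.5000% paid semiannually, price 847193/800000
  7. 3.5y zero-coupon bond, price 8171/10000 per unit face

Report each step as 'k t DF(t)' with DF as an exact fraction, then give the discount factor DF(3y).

step 1 [0.5y] bond c/2=1/160: DF=(1579249/1600000 − 1/160·(0))/(1+1/160) = 9809/10000 ≈ 0.980900
step 2 [1y] bond c/2=13/400: DF=(814003/800000 − 13/400·(0.980900))/(1+13/400) = 4773/5000 ≈ 0.954600
step 3 [1.5y] zero: DF = P = 9437/10000 ≈ 0.943700
step 4 [2y] zero: DF = P = 4583/5000 ≈ 0.916600
step 5 [2.5y] bond c/2=1/160: DF=(45753/50000 − 1/160·(0.980900+0.954600+0.943700+0.916600))/(1+1/160) = 4429/5000 ≈ 0.885800
step 6 [3y] bond c/2=3/80: DF=(847193/800000 − 3/80·(0.980900+0.954600+0.943700+0.916600+0.885800))/(1+3/80) = 1703/2000 ≈ 0.851500
step 7 [3.5y] zero: DF = P = 8171/10000 ≈ 0.817100

1 1/2 9809/10000
2 1 4773/5000
3 3/2 9437/10000
4 2 4583/5000
5 5/2 4429/5000
6 3 1703/2000
7 7/2 8171/10000
DF(3y) = 1703/2000 ≈ 0.851500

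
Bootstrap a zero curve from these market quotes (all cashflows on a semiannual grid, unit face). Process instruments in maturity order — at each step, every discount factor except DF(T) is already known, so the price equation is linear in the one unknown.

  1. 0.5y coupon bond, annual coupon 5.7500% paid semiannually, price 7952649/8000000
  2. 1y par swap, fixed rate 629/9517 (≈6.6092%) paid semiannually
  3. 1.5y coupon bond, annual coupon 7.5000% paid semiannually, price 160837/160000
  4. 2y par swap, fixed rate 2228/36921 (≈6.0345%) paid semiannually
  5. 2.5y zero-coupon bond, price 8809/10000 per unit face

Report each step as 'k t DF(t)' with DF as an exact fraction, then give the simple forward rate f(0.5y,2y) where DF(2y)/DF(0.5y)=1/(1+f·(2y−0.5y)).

step 1 [0.5y] bond c/2=23/800: DF=(7952649/8000000 − 23/800·(0))/(1+23/800) = 9663/10000 ≈ 0.966300
step 2 [1y] swap r/2=629/19034: DF=(1 − 629/19034·(0.966300))/(1+629/19034) = 9371/10000 ≈ 0.937100
step 3 [1.5y] bond c/2=3/80: DF=(160837/160000 − 3/80·(0.966300+0.937100))/(1+3/80) = 9001/10000 ≈ 0.900100
step 4 [2y] swap r/2=1114/36921: DF=(1 − 1114/36921·(0.966300+0.937100+0.900100))/(1+1114/36921) = 4443/5000 ≈ 0.888600
step 5 [2.5y] zero: DF = P = 8809/10000 ≈ 0.880900

1 1/2 9663/10000
2 1 9371/10000
3 3/2 9001/10000
4 2 4443/5000
5 5/2 8809/10000
f(0.5y,2y) = ((9663/10000)/(4443/5000) − 1)/(3/2) = 259/4443 ≈ 5.8294%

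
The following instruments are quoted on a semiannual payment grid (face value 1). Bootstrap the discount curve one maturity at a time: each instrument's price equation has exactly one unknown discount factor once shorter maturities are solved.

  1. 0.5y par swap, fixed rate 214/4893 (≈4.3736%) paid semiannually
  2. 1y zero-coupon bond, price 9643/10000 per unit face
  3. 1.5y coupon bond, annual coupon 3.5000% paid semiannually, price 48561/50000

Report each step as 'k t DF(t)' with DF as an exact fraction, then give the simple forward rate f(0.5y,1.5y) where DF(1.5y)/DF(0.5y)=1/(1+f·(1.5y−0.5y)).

1 1/2 4893/5000
2 1 9643/10000
3 3/2 9211/10000
f(0.5y,1.5y) = ((4893/5000)/(9211/10000) − 1)/(1) = 575/9211 ≈ 6.2425%

step 1 [0.5y] swap r/2=107/4893: DF=(1 − 107/4893·(0))/(1+107/4893) = 4893/5000 ≈ 0.978600
step 2 [1y] zero: DF = P = 9643/10000 ≈ 0.964300
step 3 [1.5y] bond c/2=7/400: DF=(48561/50000 − 7/400·(0.978600+0.964300))/(1+7/400) = 9211/10000 ≈ 0.921100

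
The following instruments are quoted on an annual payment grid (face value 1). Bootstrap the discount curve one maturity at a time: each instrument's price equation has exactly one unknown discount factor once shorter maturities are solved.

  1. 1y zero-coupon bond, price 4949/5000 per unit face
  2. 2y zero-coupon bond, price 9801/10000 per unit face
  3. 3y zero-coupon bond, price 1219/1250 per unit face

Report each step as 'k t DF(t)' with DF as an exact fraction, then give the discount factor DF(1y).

1 1 4949/5000
2 2 9801/10000
3 3 1219/1250
DF(1y) = 4949/5000 ≈ 0.989800

step 1 [1y] zero: DF = P = 4949/5000 ≈ 0.989800
step 2 [2y] zero: DF = P = 9801/10000 ≈ 0.980100
step 3 [3y] zero: DF = P = 1219/1250 ≈ 0.975200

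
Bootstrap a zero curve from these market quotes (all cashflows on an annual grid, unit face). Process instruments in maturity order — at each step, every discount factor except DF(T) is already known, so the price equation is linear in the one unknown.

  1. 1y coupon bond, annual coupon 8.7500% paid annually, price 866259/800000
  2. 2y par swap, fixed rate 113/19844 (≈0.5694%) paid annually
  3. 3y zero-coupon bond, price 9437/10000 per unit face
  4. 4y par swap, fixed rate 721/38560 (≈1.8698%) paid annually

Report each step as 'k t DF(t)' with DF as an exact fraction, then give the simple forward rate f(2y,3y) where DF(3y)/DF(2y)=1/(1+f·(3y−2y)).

1 1 9957/10000
2 2 9887/10000
3 3 9437/10000
4 4 9279/10000
f(2y,3y) = ((9887/10000)/(9437/10000) − 1)/(1) = 450/9437 ≈ 4.7685%

step 1 [1y] bond c/1=7/80: DF=(866259/800000 − 7/80·(0))/(1+7/80) = 9957/10000 ≈ 0.995700
step 2 [2y] swap r/1=113/19844: DF=(1 − 113/19844·(0.995700))/(1+113/19844) = 9887/10000 ≈ 0.988700
step 3 [3y] zero: DF = P = 9437/10000 ≈ 0.943700
step 4 [4y] swap r/1=721/38560: DF=(1 − 721/38560·(0.995700+0.988700+0.943700))/(1+721/38560) = 9279/10000 ≈ 0.927900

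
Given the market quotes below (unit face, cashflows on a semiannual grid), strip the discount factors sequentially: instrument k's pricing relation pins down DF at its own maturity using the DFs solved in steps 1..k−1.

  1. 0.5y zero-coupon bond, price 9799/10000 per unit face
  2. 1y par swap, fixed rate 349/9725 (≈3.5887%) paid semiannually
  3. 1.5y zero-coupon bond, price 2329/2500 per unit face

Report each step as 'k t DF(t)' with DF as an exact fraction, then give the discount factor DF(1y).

step 1 [0.5y] zero: DF = P = 9799/10000 ≈ 0.979900
step 2 [1y] swap r/2=349/19450: DF=(1 − 349/19450·(0.979900))/(1+349/19450) = 9651/10000 ≈ 0.965100
step 3 [1.5y] zero: DF = P = 2329/2500 ≈ 0.931600

1 1/2 9799/10000
2 1 9651/10000
3 3/2 2329/2500
DF(1y) = 9651/10000 ≈ 0.965100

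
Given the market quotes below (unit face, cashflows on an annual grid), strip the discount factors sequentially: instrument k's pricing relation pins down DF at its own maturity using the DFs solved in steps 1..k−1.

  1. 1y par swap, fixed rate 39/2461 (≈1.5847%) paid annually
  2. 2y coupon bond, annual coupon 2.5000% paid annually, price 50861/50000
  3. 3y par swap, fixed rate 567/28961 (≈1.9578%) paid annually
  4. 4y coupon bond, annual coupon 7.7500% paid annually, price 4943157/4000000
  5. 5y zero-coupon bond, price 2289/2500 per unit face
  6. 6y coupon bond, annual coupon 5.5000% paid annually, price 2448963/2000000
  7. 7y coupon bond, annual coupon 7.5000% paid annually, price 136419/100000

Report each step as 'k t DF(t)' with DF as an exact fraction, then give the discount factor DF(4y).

1 1 2461/2500
2 2 2421/2500
3 3 9433/10000
4 4 4693/5000
5 5 2289/2500
6 6 913/1000
7 7 8739/10000
DF(4y) = 4693/5000 ≈ 0.938600

step 1 [1y] swap r/1=39/2461: DF=(1 − 39/2461·(0))/(1+39/2461) = 2461/2500 ≈ 0.984400
step 2 [2y] bond c/1=1/40: DF=(50861/50000 − 1/40·(0.984400))/(1+1/40) = 2421/2500 ≈ 0.968400
step 3 [3y] swap r/1=567/28961: DF=(1 − 567/28961·(0.984400+0.968400))/(1+567/28961) = 9433/10000 ≈ 0.943300
step 4 [4y] bond c/1=31/400: DF=(4943157/4000000 − 31/400·(0.984400+0.968400+0.943300))/(1+31/400) = 4693/5000 ≈ 0.938600
step 5 [5y] zero: DF = P = 2289/2500 ≈ 0.915600
step 6 [6y] bond c/1=11/200: DF=(2448963/2000000 − 11/200·(0.984400+0.968400+0.943300+0.938600+0.915600))/(1+11/200) = 913/1000 ≈ 0.913000
step 7 [7y] bond c/1=3/40: DF=(136419/100000 − 3/40·(0.984400+0.968400+0.943300+0.938600+0.915600+0.913000))/(1+3/40) = 8739/10000 ≈ 0.873900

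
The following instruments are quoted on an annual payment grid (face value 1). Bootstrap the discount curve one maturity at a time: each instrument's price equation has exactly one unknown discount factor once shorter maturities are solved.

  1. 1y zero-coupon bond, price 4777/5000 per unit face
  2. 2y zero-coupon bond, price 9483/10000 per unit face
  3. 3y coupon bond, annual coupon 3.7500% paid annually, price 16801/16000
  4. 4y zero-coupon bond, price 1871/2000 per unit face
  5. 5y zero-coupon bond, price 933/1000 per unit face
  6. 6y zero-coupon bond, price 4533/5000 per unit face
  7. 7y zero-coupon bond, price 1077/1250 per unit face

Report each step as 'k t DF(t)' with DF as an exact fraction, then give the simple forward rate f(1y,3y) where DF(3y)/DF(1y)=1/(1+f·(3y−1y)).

step 1 [1y] zero: DF = P = 4777/5000 ≈ 0.955400
step 2 [2y] zero: DF = P = 9483/10000 ≈ 0.948300
step 3 [3y] bond c/1=3/80: DF=(16801/16000 − 3/80·(0.955400+0.948300))/(1+3/80) = 9433/10000 ≈ 0.943300
step 4 [4y] zero: DF = P = 1871/2000 ≈ 0.935500
step 5 [5y] zero: DF = P = 933/1000 ≈ 0.933000
step 6 [6y] zero: DF = P = 4533/5000 ≈ 0.906600
step 7 [7y] zero: DF = P = 1077/1250 ≈ 0.861600

1 1 4777/5000
2 2 9483/10000
3 3 9433/10000
4 4 1871/2000
5 5 933/1000
6 6 4533/5000
7 7 1077/1250
f(1y,3y) = ((4777/5000)/(9433/10000) − 1)/(2) = 121/18866 ≈ 0.6414%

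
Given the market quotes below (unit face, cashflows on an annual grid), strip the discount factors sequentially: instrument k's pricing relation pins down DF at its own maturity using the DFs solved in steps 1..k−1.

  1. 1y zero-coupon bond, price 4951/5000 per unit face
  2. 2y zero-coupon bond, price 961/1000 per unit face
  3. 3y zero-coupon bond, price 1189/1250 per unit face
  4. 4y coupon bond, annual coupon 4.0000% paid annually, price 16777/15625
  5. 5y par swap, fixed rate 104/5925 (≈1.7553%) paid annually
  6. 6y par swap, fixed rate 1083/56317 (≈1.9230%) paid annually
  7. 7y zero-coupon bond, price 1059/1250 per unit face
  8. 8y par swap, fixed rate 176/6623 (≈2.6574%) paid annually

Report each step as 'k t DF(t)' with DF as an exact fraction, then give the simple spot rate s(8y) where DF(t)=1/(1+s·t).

1 1 4951/5000
2 2 961/1000
3 3 1189/1250
4 4 1151/1250
5 5 573/625
6 6 8917/10000
7 7 1059/1250
8 8 504/625
s(8y) = (1/(504/625) − 1)/(8) = 121/4032 ≈ 3.0010%

step 1 [1y] zero: DF = P = 4951/5000 ≈ 0.990200
step 2 [2y] zero: DF = P = 961/1000 ≈ 0.961000
step 3 [3y] zero: DF = P = 1189/1250 ≈ 0.951200
step 4 [4y] bond c/1=1/25: DF=(16777/15625 − 1/25·(0.990200+0.961000+0.951200))/(1+1/25) = 1151/1250 ≈ 0.920800
step 5 [5y] swap r/1=104/5925: DF=(1 − 104/5925·(0.990200+0.961000+0.951200+0.920800))/(1+104/5925) = 573/625 ≈ 0.916800
step 6 [6y] swap r/1=1083/56317: DF=(1 − 1083/56317·(0.990200+0.961000+0.951200+0.920800+0.916800))/(1+1083/56317) = 8917/10000 ≈ 0.891700
step 7 [7y] zero: DF = P = 1059/1250 ≈ 0.847200
step 8 [8y] swap r/1=176/6623: DF=(1 − 176/6623·(0.990200+0.961000+0.951200+0.920800+0.916800+0.891700+0.847200))/(1+176/6623) = 504/625 ≈ 0.806400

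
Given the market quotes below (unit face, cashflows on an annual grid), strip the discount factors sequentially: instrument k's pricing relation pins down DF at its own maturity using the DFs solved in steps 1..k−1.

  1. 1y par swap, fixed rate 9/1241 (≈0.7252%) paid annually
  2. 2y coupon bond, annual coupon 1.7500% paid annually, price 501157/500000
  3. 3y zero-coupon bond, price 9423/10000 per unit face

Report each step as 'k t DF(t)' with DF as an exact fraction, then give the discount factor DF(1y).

step 1 [1y] swap r/1=9/1241: DF=(1 − 9/1241·(0))/(1+9/1241) = 1241/1250 ≈ 0.992800
step 2 [2y] bond c/1=7/400: DF=(501157/500000 − 7/400·(0.992800))/(1+7/400) = 121/125 ≈ 0.968000
step 3 [3y] zero: DF = P = 9423/10000 ≈ 0.942300

1 1 1241/1250
2 2 121/125
3 3 9423/10000
DF(1y) = 1241/1250 ≈ 0.992800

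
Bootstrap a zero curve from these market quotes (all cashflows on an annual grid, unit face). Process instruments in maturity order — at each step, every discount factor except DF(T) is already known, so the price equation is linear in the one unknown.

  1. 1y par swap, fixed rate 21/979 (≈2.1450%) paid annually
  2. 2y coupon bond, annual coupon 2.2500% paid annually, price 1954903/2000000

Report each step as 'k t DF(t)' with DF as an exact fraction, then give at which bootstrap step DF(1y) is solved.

1 1 979/1000
2 2 584/625
DF(1y) is solved at step 1

step 1 [1y] swap r/1=21/979: DF=(1 − 21/979·(0))/(1+21/979) = 979/1000 ≈ 0.979000
step 2 [2y] bond c/1=9/400: DF=(1954903/2000000 − 9/400·(0.979000))/(1+9/400) = 584/625 ≈ 0.934400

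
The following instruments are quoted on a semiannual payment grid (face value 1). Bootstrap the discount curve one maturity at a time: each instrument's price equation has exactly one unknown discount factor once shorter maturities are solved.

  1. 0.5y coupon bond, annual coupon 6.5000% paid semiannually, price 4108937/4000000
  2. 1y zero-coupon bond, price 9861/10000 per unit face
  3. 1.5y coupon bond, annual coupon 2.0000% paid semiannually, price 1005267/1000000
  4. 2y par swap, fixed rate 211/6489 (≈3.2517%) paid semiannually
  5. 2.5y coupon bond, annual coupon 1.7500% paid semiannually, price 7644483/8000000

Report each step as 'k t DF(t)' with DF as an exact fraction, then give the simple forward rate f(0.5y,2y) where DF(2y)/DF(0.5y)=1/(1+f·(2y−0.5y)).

step 1 [0.5y] bond c/2=13/400: DF=(4108937/4000000 − 13/400·(0))/(1+13/400) = 9949/10000 ≈ 0.994900
step 2 [1y] zero: DF = P = 9861/10000 ≈ 0.986100
step 3 [1.5y] bond c/2=1/100: DF=(1005267/1000000 − 1/100·(0.994900+0.986100))/(1+1/100) = 9757/10000 ≈ 0.975700
step 4 [2y] swap r/2=211/12978: DF=(1 − 211/12978·(0.994900+0.986100+0.975700))/(1+211/12978) = 9367/10000 ≈ 0.936700
step 5 [2.5y] bond c/2=7/800: DF=(7644483/8000000 − 7/800·(0.994900+0.986100+0.975700+0.936700))/(1+7/800) = 1827/2000 ≈ 0.913500

1 1/2 9949/10000
2 1 9861/10000
3 3/2 9757/10000
4 2 9367/10000
5 5/2 1827/2000
f(0.5y,2y) = ((9949/10000)/(9367/10000) − 1)/(3/2) = 388/9367 ≈ 4.1422%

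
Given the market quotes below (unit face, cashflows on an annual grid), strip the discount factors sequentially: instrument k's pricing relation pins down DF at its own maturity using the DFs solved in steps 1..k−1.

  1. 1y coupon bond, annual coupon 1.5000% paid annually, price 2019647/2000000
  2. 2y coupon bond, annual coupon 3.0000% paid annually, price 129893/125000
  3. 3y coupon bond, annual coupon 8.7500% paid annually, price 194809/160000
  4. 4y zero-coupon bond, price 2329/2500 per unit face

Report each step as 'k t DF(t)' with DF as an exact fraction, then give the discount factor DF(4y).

1 1 9949/10000
2 2 9799/10000
3 3 9607/10000
4 4 2329/2500
DF(4y) = 2329/2500 ≈ 0.931600

step 1 [1y] bond c/1=3/200: DF=(2019647/2000000 − 3/200·(0))/(1+3/200) = 9949/10000 ≈ 0.994900
step 2 [2y] bond c/1=3/100: DF=(129893/125000 − 3/100·(0.994900))/(1+3/100) = 9799/10000 ≈ 0.979900
step 3 [3y] bond c/1=7/80: DF=(194809/160000 − 7/80·(0.994900+0.979900))/(1+7/80) = 9607/10000 ≈ 0.960700
step 4 [4y] zero: DF = P = 2329/2500 ≈ 0.931600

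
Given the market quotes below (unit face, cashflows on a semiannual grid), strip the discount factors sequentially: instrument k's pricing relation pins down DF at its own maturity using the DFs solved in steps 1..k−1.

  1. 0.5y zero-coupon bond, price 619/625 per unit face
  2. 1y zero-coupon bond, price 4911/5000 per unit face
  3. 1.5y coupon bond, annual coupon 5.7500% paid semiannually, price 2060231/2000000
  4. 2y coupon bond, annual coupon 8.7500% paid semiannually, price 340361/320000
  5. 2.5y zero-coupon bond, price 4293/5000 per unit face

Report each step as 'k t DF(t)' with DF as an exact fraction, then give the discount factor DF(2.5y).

1 1/2 619/625
2 1 4911/5000
3 3/2 4731/5000
4 2 8967/10000
5 5/2 4293/5000
DF(2.5y) = 4293/5000 ≈ 0.858600

step 1 [0.5y] zero: DF = P = 619/625 ≈ 0.990400
step 2 [1y] zero: DF = P = 4911/5000 ≈ 0.982200
step 3 [1.5y] bond c/2=23/800: DF=(2060231/2000000 − 23/800·(0.990400+0.982200))/(1+23/800) = 4731/5000 ≈ 0.946200
step 4 [2y] bond c/2=7/160: DF=(340361/320000 − 7/160·(0.990400+0.982200+0.946200))/(1+7/160) = 8967/10000 ≈ 0.896700
step 5 [2.5y] zero: DF = P = 4293/5000 ≈ 0.858600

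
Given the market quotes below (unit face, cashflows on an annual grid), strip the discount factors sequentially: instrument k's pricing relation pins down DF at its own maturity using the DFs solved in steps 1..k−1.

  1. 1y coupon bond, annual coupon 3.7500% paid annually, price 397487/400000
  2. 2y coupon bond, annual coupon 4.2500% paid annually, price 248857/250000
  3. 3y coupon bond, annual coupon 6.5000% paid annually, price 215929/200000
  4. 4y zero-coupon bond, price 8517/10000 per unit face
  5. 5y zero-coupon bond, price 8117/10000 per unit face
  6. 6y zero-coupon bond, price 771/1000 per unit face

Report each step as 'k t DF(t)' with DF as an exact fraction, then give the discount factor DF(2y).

1 1 4789/5000
2 2 4579/5000
3 3 4497/5000
4 4 8517/10000
5 5 8117/10000
6 6 771/1000
DF(2y) = 4579/5000 ≈ 0.915800

step 1 [1y] bond c/1=3/80: DF=(397487/400000 − 3/80·(0))/(1+3/80) = 4789/5000 ≈ 0.957800
step 2 [2y] bond c/1=17/400: DF=(248857/250000 − 17/400·(0.957800))/(1+17/400) = 4579/5000 ≈ 0.915800
step 3 [3y] bond c/1=13/200: DF=(215929/200000 − 13/200·(0.957800+0.915800))/(1+13/200) = 4497/5000 ≈ 0.899400
step 4 [4y] zero: DF = P = 8517/10000 ≈ 0.851700
step 5 [5y] zero: DF = P = 8117/10000 ≈ 0.811700
step 6 [6y] zero: DF = P = 771/1000 ≈ 0.771000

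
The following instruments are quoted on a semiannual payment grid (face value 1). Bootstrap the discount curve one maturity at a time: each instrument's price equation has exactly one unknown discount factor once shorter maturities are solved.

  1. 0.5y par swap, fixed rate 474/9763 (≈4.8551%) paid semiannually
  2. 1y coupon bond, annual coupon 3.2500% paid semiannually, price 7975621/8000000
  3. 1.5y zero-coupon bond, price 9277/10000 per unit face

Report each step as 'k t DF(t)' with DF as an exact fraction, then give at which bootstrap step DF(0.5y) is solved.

1 1/2 9763/10000
2 1 4827/5000
3 3/2 9277/10000
DF(0.5y) is solved at step 1

step 1 [0.5y] swap r/2=237/9763: DF=(1 − 237/9763·(0))/(1+237/9763) = 9763/10000 ≈ 0.976300
step 2 [1y] bond c/2=13/800: DF=(7975621/8000000 − 13/800·(0.976300))/(1+13/800) = 4827/5000 ≈ 0.965400
step 3 [1.5y] zero: DF = P = 9277/10000 ≈ 0.927700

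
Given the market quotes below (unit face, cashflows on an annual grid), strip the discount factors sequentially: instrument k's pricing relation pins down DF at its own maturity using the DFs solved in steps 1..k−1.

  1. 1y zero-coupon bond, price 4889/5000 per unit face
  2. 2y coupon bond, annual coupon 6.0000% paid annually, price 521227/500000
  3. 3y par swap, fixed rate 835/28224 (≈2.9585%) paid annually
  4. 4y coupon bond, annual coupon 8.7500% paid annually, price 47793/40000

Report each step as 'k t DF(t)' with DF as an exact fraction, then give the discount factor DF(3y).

step 1 [1y] zero: DF = P = 4889/5000 ≈ 0.977800
step 2 [2y] bond c/1=3/50: DF=(521227/500000 − 3/50·(0.977800))/(1+3/50) = 9281/10000 ≈ 0.928100
step 3 [3y] swap r/1=835/28224: DF=(1 − 835/28224·(0.977800+0.928100))/(1+835/28224) = 1833/2000 ≈ 0.916500
step 4 [4y] bond c/1=7/80: DF=(47793/40000 − 7/80·(0.977800+0.928100+0.916500))/(1+7/80) = 2179/2500 ≈ 0.871600

1 1 4889/5000
2 2 9281/10000
3 3 1833/2000
4 4 2179/2500
DF(3y) = 1833/2000 ≈ 0.916500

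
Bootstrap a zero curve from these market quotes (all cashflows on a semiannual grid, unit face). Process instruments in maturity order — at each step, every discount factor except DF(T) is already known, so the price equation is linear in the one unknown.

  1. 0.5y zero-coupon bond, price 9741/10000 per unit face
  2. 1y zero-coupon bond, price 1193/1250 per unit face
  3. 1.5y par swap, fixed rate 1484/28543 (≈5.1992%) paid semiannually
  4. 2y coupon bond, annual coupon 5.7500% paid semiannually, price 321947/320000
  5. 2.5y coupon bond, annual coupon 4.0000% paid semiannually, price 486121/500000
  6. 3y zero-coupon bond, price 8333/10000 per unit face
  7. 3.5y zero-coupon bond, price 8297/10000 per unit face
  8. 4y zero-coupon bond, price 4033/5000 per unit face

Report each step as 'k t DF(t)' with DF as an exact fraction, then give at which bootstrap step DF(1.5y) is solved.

1 1/2 9741/10000
2 1 1193/1250
3 3/2 4629/5000
4 2 4491/5000
5 5/2 2199/2500
6 3 8333/10000
7 7/2 8297/10000
8 4 4033/5000
DF(1.5y) is solved at step 3

step 1 [0.5y] zero: DF = P = 9741/10000 ≈ 0.974100
step 2 [1y] zero: DF = P = 1193/1250 ≈ 0.954400
step 3 [1.5y] swap r/2=742/28543: DF=(1 − 742/28543·(0.974100+0.954400))/(1+742/28543) = 4629/5000 ≈ 0.925800
step 4 [2y] bond c/2=23/800: DF=(321947/320000 − 23/800·(0.974100+0.954400+0.925800))/(1+23/800) = 4491/5000 ≈ 0.898200
step 5 [2.5y] bond c/2=1/50: DF=(486121/500000 − 1/50·(0.974100+0.954400+0.925800+0.898200))/(1+1/50) = 2199/2500 ≈ 0.879600
step 6 [3y] zero: DF = P = 8333/10000 ≈ 0.833300
step 7 [3.5y] zero: DF = P = 8297/10000 ≈ 0.829700
step 8 [4y] zero: DF = P = 4033/5000 ≈ 0.806600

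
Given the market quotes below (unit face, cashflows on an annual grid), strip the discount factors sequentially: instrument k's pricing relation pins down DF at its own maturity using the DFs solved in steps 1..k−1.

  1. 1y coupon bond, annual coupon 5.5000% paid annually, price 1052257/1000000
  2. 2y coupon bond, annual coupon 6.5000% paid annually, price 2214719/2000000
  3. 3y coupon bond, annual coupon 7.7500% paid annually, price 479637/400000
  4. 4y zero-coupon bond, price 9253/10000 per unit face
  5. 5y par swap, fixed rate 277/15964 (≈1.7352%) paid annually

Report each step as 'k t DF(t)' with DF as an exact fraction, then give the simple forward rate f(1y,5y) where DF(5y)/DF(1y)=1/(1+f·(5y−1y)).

step 1 [1y] bond c/1=11/200: DF=(1052257/1000000 − 11/200·(0))/(1+11/200) = 4987/5000 ≈ 0.997400
step 2 [2y] bond c/1=13/200: DF=(2214719/2000000 − 13/200·(0.997400))/(1+13/200) = 9789/10000 ≈ 0.978900
step 3 [3y] bond c/1=31/400: DF=(479637/400000 − 31/400·(0.997400+0.978900))/(1+31/400) = 9707/10000 ≈ 0.970700
step 4 [4y] zero: DF = P = 9253/10000 ≈ 0.925300
step 5 [5y] swap r/1=277/15964: DF=(1 − 277/15964·(0.997400+0.978900+0.970700+0.925300))/(1+277/15964) = 9169/10000 ≈ 0.916900

1 1 4987/5000
2 2 9789/10000
3 3 9707/10000
4 4 9253/10000
5 5 9169/10000
f(1y,5y) = ((4987/5000)/(9169/10000) − 1)/(4) = 805/36676 ≈ 2.1949%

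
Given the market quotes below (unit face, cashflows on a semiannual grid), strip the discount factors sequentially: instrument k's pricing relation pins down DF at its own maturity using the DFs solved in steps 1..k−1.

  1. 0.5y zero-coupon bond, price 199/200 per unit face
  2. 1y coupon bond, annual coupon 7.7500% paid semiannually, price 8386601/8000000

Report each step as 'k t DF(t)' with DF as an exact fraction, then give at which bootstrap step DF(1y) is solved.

1 1/2 199/200
2 1 9721/10000
DF(1y) is solved at step 2

step 1 [0.5y] zero: DF = P = 199/200 ≈ 0.995000
step 2 [1y] bond c/2=31/800: DF=(8386601/8000000 − 31/800·(0.995000))/(1+31/800) = 9721/10000 ≈ 0.972100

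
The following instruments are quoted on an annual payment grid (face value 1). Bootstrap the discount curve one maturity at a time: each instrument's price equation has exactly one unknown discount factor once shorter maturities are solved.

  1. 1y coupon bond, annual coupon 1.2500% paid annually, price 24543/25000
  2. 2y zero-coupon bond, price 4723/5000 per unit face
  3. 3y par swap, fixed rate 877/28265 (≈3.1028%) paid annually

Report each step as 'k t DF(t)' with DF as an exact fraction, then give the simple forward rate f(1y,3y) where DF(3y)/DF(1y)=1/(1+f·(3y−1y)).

step 1 [1y] bond c/1=1/80: DF=(24543/25000 − 1/80·(0))/(1+1/80) = 606/625 ≈ 0.969600
step 2 [2y] zero: DF = P = 4723/5000 ≈ 0.944600
step 3 [3y] swap r/1=877/28265: DF=(1 − 877/28265·(0.969600+0.944600))/(1+877/28265) = 9123/10000 ≈ 0.912300

1 1 606/625
2 2 4723/5000
3 3 9123/10000
f(1y,3y) = ((606/625)/(9123/10000) − 1)/(2) = 191/6082 ≈ 3.1404%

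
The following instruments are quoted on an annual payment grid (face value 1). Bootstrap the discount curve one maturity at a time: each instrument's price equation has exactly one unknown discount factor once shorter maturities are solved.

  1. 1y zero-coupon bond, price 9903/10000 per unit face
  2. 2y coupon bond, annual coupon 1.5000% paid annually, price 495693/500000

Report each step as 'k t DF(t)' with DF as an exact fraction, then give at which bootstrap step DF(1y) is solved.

1 1 9903/10000
2 2 9621/10000
DF(1y) is solved at step 1

step 1 [1y] zero: DF = P = 9903/10000 ≈ 0.990300
step 2 [2y] bond c/1=3/200: DF=(495693/500000 − 3/200·(0.990300))/(1+3/200) = 9621/10000 ≈ 0.962100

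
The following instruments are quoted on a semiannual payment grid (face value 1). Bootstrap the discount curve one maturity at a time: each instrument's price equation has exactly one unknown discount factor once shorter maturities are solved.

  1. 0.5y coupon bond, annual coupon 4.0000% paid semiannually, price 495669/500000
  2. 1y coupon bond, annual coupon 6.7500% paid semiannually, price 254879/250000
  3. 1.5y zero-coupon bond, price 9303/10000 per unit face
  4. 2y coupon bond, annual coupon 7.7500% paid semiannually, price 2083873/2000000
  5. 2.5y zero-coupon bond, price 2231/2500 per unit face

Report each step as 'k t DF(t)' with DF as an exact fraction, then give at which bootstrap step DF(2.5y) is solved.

step 1 [0.5y] bond c/2=1/50: DF=(495669/500000 − 1/50·(0))/(1+1/50) = 9719/10000 ≈ 0.971900
step 2 [1y] bond c/2=27/800: DF=(254879/250000 − 27/800·(0.971900))/(1+27/800) = 1909/2000 ≈ 0.954500
step 3 [1.5y] zero: DF = P = 9303/10000 ≈ 0.930300
step 4 [2y] bond c/2=31/800: DF=(2083873/2000000 − 31/800·(0.971900+0.954500+0.930300))/(1+31/800) = 1793/2000 ≈ 0.896500
step 5 [2.5y] zero: DF = P = 2231/2500 ≈ 0.892400

1 1/2 9719/10000
2 1 1909/2000
3 3/2 9303/10000
4 2 1793/2000
5 5/2 2231/2500
DF(2.5y) is solved at step 5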